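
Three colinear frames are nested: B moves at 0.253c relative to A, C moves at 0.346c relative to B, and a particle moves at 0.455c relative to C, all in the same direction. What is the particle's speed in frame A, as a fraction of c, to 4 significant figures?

Compose boost 2: (0.346 + 0.253)/(1 + 0.346×0.253) = 0.5990/1.08754 = 0.550785
Compose boost 3: (0.455 + 0.550785)/(1 + 0.455×0.550785) = 1.00579/1.25061 = 0.8042

u ≈ 0.8042c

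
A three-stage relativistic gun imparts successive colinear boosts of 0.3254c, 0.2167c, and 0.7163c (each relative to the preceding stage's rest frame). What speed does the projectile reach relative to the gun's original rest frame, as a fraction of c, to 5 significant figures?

Compose boost 2: (0.2167 + 0.3254)/(1 + 0.2167×0.3254) = 0.54210/1.070514 = 0.5063922
Compose boost 3: (0.7163 + 0.5063922)/(1 + 0.7163×0.5063922) = 1.222692/1.362729 = 0.89724

u ≈ 0.89724c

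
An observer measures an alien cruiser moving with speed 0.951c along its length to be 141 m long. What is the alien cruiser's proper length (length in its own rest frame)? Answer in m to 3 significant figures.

L₀ ≈ 456 m

γ = 1/√(1 − 0.951²) = 3.2342
L₀ = γL = 3.2342 × 141 = 456 m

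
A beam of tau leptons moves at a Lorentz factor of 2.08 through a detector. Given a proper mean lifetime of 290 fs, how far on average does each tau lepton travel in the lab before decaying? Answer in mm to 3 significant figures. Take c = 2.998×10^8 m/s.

d ≈ 0.159 mm

β = √(1 − 1/γ²) = √(1 − 1/2.08²) = 0.87685
Dilated lifetime: Δt = γτ₀ = 2.08 × 290 fs = 603.20 fs
d = vΔt = 0.87685c × 603.20 fs = 2.6288×10^8 m/s × 6.0320×10^-13 s = 0.159 mm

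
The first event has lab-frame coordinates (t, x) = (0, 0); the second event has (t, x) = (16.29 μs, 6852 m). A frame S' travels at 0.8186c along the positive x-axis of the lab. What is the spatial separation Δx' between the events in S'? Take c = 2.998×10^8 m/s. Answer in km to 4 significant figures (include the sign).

γ = 1/√(1 − 0.8186²) = 1.74106
Δx' = γ(Δx − vΔt) = 1.74106 × (6852 m − 0.8186×(2.998×10^8 m/s)×16.29×10^-6 s)
= 1.74106 × (2854.17 m) = 4.969 km

Δx' ≈ 4.969 km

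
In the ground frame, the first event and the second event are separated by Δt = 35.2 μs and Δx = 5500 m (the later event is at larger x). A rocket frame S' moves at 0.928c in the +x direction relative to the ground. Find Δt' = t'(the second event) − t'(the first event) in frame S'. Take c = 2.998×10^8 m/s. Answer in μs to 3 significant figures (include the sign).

γ = 1/√(1 − 0.928²) = 2.6840
Δt' = γ(Δt − vΔx/c²) = 2.6840 × (35.2 μs − 0.928×5500 m / (2.998×10^8 m/s))
= 2.6840 × (18.175 μs) = 48.8 μs

Δt' ≈ 48.8 μs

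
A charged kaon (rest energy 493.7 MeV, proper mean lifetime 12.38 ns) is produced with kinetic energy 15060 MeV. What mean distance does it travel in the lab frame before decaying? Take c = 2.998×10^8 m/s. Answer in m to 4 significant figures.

γ = 1 + K/(m₀c²) = 1 + 15060/493.7 = 31.5044
β = √(1 − 1/γ²) = 0.999496
Dilated lifetime: γτ₀ = 31.5044 × 12.38 ns = 390.024 ns
d = βc·γτ₀ = 0.999496 × (2.998×10^8 m/s) × 3.90024×10^-7 s = 116.9 m

d ≈ 116.9 m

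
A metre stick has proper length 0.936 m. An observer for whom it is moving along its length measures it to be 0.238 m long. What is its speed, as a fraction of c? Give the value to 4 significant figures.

β ≈ 0.9671

γ = L₀/L = 0.936/0.238 = 3.93277
β = √(1 − 1/γ²) = 0.9671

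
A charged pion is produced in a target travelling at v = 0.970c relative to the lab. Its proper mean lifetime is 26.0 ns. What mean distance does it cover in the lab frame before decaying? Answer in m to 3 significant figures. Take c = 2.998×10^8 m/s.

γ = 1/√(1 − 0.970²) = 4.1135
Dilated lifetime: Δt = γτ₀ = 4.1135 × 26.0 ns = 106.95 ns
d = vΔt = 0.970c × 106.95 ns = 2.9081×10^8 m/s × 1.0695×10^-7 s = 31.1 m

d ≈ 31.1 m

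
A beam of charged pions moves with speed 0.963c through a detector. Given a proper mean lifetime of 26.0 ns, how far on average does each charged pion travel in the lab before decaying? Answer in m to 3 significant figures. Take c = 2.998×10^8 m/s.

d ≈ 27.9 m

γ = 1/√(1 − 0.963²) = 3.7106
Dilated lifetime: Δt = γτ₀ = 3.7106 × 26.0 ns = 96.474 ns
d = vΔt = 0.963c × 96.474 ns = 2.8871×10^8 m/s × 9.6474×10^-8 s = 27.9 m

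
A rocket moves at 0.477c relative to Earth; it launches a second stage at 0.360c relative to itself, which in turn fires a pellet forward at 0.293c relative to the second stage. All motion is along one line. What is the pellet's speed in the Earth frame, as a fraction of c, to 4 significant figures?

Compose boost 2: (0.360 + 0.477)/(1 + 0.360×0.477) = 0.8370/1.17172 = 0.714334
Compose boost 3: (0.293 + 0.714334)/(1 + 0.293×0.714334) = 1.00733/1.20930 = 0.8330

u ≈ 0.8330c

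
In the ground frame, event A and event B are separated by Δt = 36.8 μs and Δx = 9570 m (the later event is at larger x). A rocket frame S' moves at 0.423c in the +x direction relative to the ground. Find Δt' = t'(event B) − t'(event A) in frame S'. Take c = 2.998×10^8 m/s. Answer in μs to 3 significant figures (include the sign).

γ = 1/√(1 − 0.423²) = 1.1036
Δt' = γ(Δt − vΔx/c²) = 1.1036 × (36.8 μs − 0.423×9570 m / (2.998×10^8 m/s))
= 1.1036 × (23.297 μs) = 25.7 μs

Δt' ≈ 25.7 μs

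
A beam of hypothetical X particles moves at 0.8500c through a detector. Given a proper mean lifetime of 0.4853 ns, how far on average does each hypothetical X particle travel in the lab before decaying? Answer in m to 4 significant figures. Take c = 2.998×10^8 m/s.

γ = 1/√(1 − 0.8500²) = 1.89832
Dilated lifetime: Δt = γτ₀ = 1.89832 × 0.4853 ns = 0.921253 ns
d = vΔt = 0.8500c × 0.921253 ns = 2.54830×10^8 m/s × 9.21253×10^-10 s = 0.2348 m

d ≈ 0.2348 m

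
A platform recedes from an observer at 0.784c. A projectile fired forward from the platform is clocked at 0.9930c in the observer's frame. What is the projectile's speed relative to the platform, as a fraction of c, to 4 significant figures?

Inverse velocity addition: u' = (u − v)/(1 − uv/c²)
= (0.9930 − 0.784)/(1 − 0.9930×0.784) = 0.2090/0.221488 = 0.9436

u' ≈ 0.9436c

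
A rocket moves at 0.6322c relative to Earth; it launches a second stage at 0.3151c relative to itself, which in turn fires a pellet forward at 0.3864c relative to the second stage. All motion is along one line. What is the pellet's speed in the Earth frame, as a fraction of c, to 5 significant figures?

u ≈ 0.90125c

Compose boost 2: (0.3151 + 0.6322)/(1 + 0.3151×0.6322) = 0.94730/1.199206 = 0.7899392
Compose boost 3: (0.3864 + 0.7899392)/(1 + 0.3864×0.7899392) = 1.176339/1.305233 = 0.90125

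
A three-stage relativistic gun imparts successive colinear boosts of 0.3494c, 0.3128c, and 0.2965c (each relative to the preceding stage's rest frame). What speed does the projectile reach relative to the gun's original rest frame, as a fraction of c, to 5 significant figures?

Compose boost 2: (0.3128 + 0.3494)/(1 + 0.3128×0.3494) = 0.66220/1.109292 = 0.5969572
Compose boost 3: (0.2965 + 0.5969572)/(1 + 0.2965×0.5969572) = 0.8934572/1.176998 = 0.75910

u ≈ 0.75910c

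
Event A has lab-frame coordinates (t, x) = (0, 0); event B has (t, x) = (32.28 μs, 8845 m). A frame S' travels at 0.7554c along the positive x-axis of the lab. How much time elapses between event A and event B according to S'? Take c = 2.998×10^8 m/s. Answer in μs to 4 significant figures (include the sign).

γ = 1/√(1 − 0.7554²) = 1.52610
Δt' = γ(Δt − vΔx/c²) = 1.52610 × (32.28 μs − 0.7554×8845 m / (2.998×10^8 m/s))
= 1.52610 × (9.99343 μs) = 15.25 μs

Δt' ≈ 15.25 μs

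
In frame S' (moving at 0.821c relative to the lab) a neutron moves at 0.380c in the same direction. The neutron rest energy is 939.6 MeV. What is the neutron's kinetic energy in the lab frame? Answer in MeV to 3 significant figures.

K ≈ 1390 MeV

u_lab = (0.380 + 0.821)/(1 + 0.380×0.821) = 0.915410
γ = 1/√(1 − 0.915410²) = 2.4843
K = (γ − 1)m₀c² = (2.4843 − 1) × 939.6 = 1.4843 × 939.6 = 1390 MeV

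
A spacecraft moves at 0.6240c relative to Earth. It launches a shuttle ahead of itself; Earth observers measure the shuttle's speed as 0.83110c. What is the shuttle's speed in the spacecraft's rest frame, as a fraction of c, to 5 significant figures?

Inverse velocity addition: u' = (u − v)/(1 − uv/c²)
= (0.83110 − 0.6240)/(1 − 0.83110×0.6240) = 0.20710/0.4813936 = 0.43021

u' ≈ 0.43021c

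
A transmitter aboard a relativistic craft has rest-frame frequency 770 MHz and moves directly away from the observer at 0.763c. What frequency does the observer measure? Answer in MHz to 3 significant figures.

f_obs ≈ 282 MHz

Relativistic Doppler: f_obs = f_src √((1−β)/(1+β))
= 770 × √(0.23700/1.7630) = 770 × 0.36665 = 282 MHz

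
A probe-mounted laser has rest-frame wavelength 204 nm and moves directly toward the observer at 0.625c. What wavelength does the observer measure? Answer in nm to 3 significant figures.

Relativistic Doppler: λ_obs = λ_src √((1−β)/(1+β))
= 204 × √(0.37500/1.6250) = 204 × 0.48038 = 98.0 nm

λ_obs ≈ 98.0 nm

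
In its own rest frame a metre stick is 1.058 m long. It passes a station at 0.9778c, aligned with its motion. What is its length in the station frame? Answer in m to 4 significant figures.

L ≈ 0.2217 m

γ = 1/√(1 − 0.9778²) = 4.77235
Length contraction: L = L₀/γ = 1.058/4.77235 = 0.2217 m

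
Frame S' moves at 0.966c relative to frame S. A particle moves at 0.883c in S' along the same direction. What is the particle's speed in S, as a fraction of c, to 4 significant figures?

u ≈ 0.9979c

Relativistic velocity addition: u = (u' + v)/(1 + u'v/c²)
= (0.883 + 0.966)/(1 + 0.883×0.966) = 1.849/1.85298 = 0.9979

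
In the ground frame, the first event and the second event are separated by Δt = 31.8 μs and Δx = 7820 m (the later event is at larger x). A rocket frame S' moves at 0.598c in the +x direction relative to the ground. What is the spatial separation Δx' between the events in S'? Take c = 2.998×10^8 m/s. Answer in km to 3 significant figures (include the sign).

γ = 1/√(1 − 0.598²) = 1.2477
Δx' = γ(Δx − vΔt) = 1.2477 × (7820 m − 0.598×(2.998×10^8 m/s)×31.8×10^-6 s)
= 1.2477 × (2118.9 m) = 2.64 km

Δx' ≈ 2.64 km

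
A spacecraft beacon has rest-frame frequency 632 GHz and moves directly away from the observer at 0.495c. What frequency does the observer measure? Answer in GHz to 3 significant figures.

Relativistic Doppler: f_obs = f_src √((1−β)/(1+β))
= 632 × √(0.50500/1.4950) = 632 × 0.58120 = 367 GHz

f_obs ≈ 367 GHz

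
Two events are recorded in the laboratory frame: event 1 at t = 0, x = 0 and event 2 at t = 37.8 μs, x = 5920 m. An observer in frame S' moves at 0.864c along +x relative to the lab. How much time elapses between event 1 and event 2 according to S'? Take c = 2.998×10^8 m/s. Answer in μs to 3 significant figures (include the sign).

Δt' ≈ 41.2 μs

γ = 1/√(1 − 0.864²) = 1.9861
Δt' = γ(Δt − vΔx/c²) = 1.9861 × (37.8 μs − 0.864×5920 m / (2.998×10^8 m/s))
= 1.9861 × (20.739 μs) = 41.2 μs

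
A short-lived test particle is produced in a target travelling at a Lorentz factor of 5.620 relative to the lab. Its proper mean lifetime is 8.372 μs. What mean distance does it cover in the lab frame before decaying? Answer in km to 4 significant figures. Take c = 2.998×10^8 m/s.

β = √(1 − 1/γ²) = √(1 − 1/5.620²) = 0.984042
Dilated lifetime: Δt = γτ₀ = 5.620 × 8.372 μs = 47.0506 μs
d = vΔt = 0.984042c × 47.0506 μs = 2.95016×10^8 m/s × 4.70506×10^-5 s = 13.88 km

d ≈ 13.88 km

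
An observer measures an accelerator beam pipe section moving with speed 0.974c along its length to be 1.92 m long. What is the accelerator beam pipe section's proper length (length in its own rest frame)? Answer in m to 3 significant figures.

L₀ ≈ 8.48 m

γ = 1/√(1 − 0.974²) = 4.4141
L₀ = γL = 4.4141 × 1.92 = 8.48 m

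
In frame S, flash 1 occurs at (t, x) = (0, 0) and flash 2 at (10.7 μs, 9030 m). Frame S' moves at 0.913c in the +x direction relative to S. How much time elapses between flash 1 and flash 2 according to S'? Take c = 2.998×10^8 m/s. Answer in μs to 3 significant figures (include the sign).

Δt' ≈ -41.2 μs

γ = 1/√(1 − 0.913²) = 2.4512
Δt' = γ(Δt − vΔx/c²) = 2.4512 × (10.7 μs − 0.913×9030 m / (2.998×10^8 m/s))
= 2.4512 × (-16.800 μs) = -41.2 μs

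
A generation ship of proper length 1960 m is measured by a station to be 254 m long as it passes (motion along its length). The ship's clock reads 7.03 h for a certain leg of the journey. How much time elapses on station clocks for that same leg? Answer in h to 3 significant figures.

Δt ≈ 54.2 h

Length contraction ⇒ γ = L₀/L = 1960/254 = 7.7165
Time dilation: Δt = γτ₀ = 7.7165 × 7.03 h = 54.2 h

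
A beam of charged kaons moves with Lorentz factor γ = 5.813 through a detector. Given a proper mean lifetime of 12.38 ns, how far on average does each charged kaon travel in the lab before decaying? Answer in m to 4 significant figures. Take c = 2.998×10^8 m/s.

d ≈ 21.25 m

β = √(1 − 1/γ²) = √(1 − 1/5.813²) = 0.985092
Dilated lifetime: Δt = γτ₀ = 5.813 × 12.38 ns = 71.9649 ns
d = vΔt = 0.985092c × 71.9649 ns = 2.95331×10^8 m/s × 7.19649×10^-8 s = 21.25 m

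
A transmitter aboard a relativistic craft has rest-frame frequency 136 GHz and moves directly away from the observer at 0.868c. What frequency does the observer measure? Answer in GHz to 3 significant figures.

f_obs ≈ 36.2 GHz

Relativistic Doppler: f_obs = f_src √((1−β)/(1+β))
= 136 × √(0.13200/1.8680) = 136 × 0.26583 = 36.2 GHz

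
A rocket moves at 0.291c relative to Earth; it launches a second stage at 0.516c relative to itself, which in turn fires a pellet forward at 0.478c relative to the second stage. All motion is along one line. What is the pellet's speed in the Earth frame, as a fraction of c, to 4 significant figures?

Compose boost 2: (0.516 + 0.291)/(1 + 0.516×0.291) = 0.8070/1.15016 = 0.701644
Compose boost 3: (0.478 + 0.701644)/(1 + 0.478×0.701644) = 1.17964/1.33539 = 0.8834

u ≈ 0.8834c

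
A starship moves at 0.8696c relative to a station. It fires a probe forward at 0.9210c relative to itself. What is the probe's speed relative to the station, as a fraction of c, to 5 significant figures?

Relativistic velocity addition: u = (u' + v)/(1 + u'v/c²)
= (0.9210 + 0.8696)/(1 + 0.9210×0.8696) = 1.7906/1.800902 = 0.99428

u ≈ 0.99428c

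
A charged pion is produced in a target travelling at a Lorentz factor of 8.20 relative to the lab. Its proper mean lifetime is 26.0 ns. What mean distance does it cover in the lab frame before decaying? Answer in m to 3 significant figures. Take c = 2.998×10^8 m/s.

d ≈ 63.4 m

β = √(1 − 1/γ²) = √(1 − 1/8.20²) = 0.99254
Dilated lifetime: Δt = γτ₀ = 8.20 × 26.0 ns = 213.20 ns
d = vΔt = 0.99254c × 213.20 ns = 2.9756×10^8 m/s × 2.1320×10^-7 s = 63.4 m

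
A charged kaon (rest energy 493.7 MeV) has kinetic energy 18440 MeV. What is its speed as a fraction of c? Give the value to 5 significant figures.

β ≈ 0.99966

γ = 1 + K/(m₀c²) = 1 + 18440/493.7 = 38.35062
β = √(1 − 1/γ²) = 0.99966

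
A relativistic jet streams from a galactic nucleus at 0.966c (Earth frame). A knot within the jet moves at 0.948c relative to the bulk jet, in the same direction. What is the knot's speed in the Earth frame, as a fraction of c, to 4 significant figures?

Relativistic velocity addition: u = (u' + v)/(1 + u'v/c²)
= (0.948 + 0.966)/(1 + 0.948×0.966) = 1.914/1.91577 = 0.9991

u ≈ 0.9991c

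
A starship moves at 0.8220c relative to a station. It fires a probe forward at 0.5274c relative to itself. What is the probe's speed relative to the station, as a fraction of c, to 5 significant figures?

Relativistic velocity addition: u = (u' + v)/(1 + u'v/c²)
= (0.5274 + 0.8220)/(1 + 0.5274×0.8220) = 1.3494/1.433523 = 0.94132

u ≈ 0.94132c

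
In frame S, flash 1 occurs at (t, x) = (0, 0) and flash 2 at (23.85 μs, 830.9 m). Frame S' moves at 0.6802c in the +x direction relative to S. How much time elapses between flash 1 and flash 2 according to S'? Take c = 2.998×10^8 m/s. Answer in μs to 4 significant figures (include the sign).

γ = 1/√(1 − 0.6802²) = 1.36421
Δt' = γ(Δt − vΔx/c²) = 1.36421 × (23.85 μs − 0.6802×830.9 m / (2.998×10^8 m/s))
= 1.36421 × (21.9648 μs) = 29.96 μs

Δt' ≈ 29.96 μs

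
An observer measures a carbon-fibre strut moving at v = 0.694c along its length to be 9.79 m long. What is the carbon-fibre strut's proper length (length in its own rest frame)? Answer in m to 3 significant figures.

L₀ ≈ 13.6 m

γ = 1/√(1 − 0.694²) = 1.3889
L₀ = γL = 1.3889 × 9.79 = 13.6 m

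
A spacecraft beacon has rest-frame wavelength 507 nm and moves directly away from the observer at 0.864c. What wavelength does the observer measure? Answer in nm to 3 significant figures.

λ_obs ≈ 1880 nm

Relativistic Doppler: λ_obs = λ_src √((1+β)/(1−β))
= 507 × √(1.8640/0.13600) = 507 × 3.7021 = 1880 nm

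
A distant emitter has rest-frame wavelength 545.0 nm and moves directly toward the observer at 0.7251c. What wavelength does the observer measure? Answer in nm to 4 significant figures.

Relativistic Doppler: λ_obs = λ_src √((1−β)/(1+β))
= 545.0 × √(0.274900/1.72510) = 545.0 × 0.399191 = 217.6 nm

λ_obs ≈ 217.6 nm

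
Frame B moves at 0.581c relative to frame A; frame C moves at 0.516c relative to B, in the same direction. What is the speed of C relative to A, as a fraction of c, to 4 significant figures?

u ≈ 0.8440c

Compose boost 2: (0.516 + 0.581)/(1 + 0.516×0.581) = 1.097/1.29980 = 0.8440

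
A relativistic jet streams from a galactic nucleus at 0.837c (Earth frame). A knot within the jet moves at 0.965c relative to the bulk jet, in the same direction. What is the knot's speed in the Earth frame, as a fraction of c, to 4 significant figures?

Relativistic velocity addition: u = (u' + v)/(1 + u'v/c²)
= (0.965 + 0.837)/(1 + 0.965×0.837) = 1.802/1.80770 = 0.9968

u ≈ 0.9968c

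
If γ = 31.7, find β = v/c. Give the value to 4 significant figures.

β ≈ 0.9995

β = √(1 − 1/γ²) = √(1 − 1/31.7²) = √(0.999005) = 0.9995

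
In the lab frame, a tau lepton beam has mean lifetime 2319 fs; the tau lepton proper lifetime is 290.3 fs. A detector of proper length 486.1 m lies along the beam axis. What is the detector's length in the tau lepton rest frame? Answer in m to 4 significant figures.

L ≈ 60.85 m

Time dilation ⇒ γ = Δt/τ₀ = 2319/290.3 = 7.98829
Length contraction: L = L₀/γ = 486.1/7.98829 = 60.85 m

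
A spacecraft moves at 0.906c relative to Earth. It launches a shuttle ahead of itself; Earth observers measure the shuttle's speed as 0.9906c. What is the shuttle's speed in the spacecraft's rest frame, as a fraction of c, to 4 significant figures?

u' ≈ 0.8252c

Inverse velocity addition: u' = (u − v)/(1 − uv/c²)
= (0.9906 − 0.906)/(1 − 0.9906×0.906) = 0.08460/0.102516 = 0.8252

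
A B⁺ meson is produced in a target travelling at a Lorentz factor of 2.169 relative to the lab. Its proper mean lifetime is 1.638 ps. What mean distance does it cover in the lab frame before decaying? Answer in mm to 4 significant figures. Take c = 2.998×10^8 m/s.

β = √(1 − 1/γ²) = √(1 − 1/2.169²) = 0.887378
Dilated lifetime: Δt = γτ₀ = 2.169 × 1.638 ps = 3.55282 ps
d = vΔt = 0.887378c × 3.55282 ps = 2.66036×10^8 m/s × 3.55282×10^-12 s = 0.9452 mm

d ≈ 0.9452 mm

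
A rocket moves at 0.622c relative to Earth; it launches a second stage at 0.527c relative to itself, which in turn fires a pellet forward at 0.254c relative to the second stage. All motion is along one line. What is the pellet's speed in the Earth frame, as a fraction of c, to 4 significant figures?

u ≈ 0.9176c

Compose boost 2: (0.527 + 0.622)/(1 + 0.527×0.622) = 1.149/1.32779 = 0.865345
Compose boost 3: (0.254 + 0.865345)/(1 + 0.254×0.865345) = 1.11935/1.21980 = 0.9176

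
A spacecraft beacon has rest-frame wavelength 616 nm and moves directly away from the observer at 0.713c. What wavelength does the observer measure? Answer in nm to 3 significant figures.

λ_obs ≈ 1500 nm

Relativistic Doppler: λ_obs = λ_src √((1+β)/(1−β))
= 616 × √(1.7130/0.28700) = 616 × 2.4431 = 1500 nm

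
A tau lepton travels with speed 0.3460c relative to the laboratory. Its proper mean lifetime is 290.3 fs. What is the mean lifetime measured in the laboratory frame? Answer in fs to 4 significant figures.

γ = 1/√(1 − 0.3460²) = 1.06583
Time dilation: Δt = γτ₀ = 1.06583 × 290.3 fs = 309.4 fs

Δt ≈ 309.4 fs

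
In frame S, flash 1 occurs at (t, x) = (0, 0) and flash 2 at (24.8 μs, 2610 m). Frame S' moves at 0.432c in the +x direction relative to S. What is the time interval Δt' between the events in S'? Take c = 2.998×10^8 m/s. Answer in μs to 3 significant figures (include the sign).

γ = 1/√(1 − 0.432²) = 1.1088
Δt' = γ(Δt − vΔx/c²) = 1.1088 × (24.8 μs − 0.432×2610 m / (2.998×10^8 m/s))
= 1.1088 × (21.039 μs) = 23.3 μs

Δt' ≈ 23.3 μs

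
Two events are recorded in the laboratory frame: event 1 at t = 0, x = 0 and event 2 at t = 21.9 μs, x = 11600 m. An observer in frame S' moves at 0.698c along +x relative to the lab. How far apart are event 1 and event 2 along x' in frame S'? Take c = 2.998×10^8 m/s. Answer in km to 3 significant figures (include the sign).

γ = 1/√(1 − 0.698²) = 1.3965
Δx' = γ(Δx − vΔt) = 1.3965 × (11600 m − 0.698×(2.998×10^8 m/s)×21.9×10^-6 s)
= 1.3965 × (7017.2 m) = 9.80 km

Δx' ≈ 9.80 km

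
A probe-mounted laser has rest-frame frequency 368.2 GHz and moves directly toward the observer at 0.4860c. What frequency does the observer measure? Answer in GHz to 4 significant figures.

f_obs ≈ 626.1 GHz

Relativistic Doppler: f_obs = f_src √((1+β)/(1−β))
= 368.2 × √(1.48600/0.514000) = 368.2 × 1.70031 = 626.1 GHz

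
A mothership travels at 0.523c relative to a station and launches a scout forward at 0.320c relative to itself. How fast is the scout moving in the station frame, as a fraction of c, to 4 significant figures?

Compose boost 2: (0.320 + 0.523)/(1 + 0.320×0.523) = 0.8430/1.16736 = 0.7221

u ≈ 0.7221c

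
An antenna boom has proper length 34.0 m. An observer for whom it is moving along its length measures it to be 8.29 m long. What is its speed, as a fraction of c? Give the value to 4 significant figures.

γ = L₀/L = 34.0/8.29 = 4.10133
β = √(1 − 1/γ²) = 0.9698

β ≈ 0.9698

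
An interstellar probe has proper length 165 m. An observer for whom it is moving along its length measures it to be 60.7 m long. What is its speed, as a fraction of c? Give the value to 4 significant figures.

β ≈ 0.9299

γ = L₀/L = 165/60.7 = 2.71829
β = √(1 − 1/γ²) = 0.9299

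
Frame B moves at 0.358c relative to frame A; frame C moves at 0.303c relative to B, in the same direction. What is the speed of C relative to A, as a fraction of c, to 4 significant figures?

Compose boost 2: (0.303 + 0.358)/(1 + 0.303×0.358) = 0.6610/1.10847 = 0.5963

u ≈ 0.5963c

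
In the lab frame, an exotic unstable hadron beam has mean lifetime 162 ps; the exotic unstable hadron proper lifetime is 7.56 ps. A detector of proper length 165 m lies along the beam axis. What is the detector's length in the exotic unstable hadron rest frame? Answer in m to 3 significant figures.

L ≈ 7.70 m

Time dilation ⇒ γ = Δt/τ₀ = 162/7.56 = 21.429
Length contraction: L = L₀/γ = 165/21.429 = 7.70 m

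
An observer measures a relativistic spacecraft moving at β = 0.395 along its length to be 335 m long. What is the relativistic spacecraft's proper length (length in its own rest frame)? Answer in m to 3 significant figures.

γ = 1/√(1 − 0.395²) = 1.0885
L₀ = γL = 1.0885 × 335 = 365 m

L₀ ≈ 365 m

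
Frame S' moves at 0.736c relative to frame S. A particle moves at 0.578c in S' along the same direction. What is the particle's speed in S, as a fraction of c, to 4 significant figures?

Relativistic velocity addition: u = (u' + v)/(1 + u'v/c²)
= (0.578 + 0.736)/(1 + 0.578×0.736) = 1.314/1.42541 = 0.9218

u ≈ 0.9218c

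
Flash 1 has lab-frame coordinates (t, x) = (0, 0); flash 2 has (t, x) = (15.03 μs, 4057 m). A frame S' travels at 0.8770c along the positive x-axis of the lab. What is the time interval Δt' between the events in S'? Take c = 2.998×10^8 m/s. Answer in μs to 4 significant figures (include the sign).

Δt' ≈ 6.581 μs

γ = 1/√(1 − 0.8770²) = 2.08121
Δt' = γ(Δt − vΔx/c²) = 2.08121 × (15.03 μs − 0.8770×4057 m / (2.998×10^8 m/s))
= 2.08121 × (3.16212 μs) = 6.581 μs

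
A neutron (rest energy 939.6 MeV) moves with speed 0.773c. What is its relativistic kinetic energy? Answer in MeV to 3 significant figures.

γ = 1/√(1 − 0.773²) = 1.5763
K = (γ − 1)m₀c² = (1.5763 − 1) × 939.6 MeV = 0.57628 × 939.6 MeV = 541 MeV

K ≈ 541 MeV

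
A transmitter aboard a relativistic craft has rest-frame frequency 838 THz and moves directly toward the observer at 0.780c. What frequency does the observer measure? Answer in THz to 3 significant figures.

f_obs ≈ 2380 THz

Relativistic Doppler: f_obs = f_src √((1+β)/(1−β))
= 838 × √(1.7800/0.22000) = 838 × 2.8445 = 2380 THz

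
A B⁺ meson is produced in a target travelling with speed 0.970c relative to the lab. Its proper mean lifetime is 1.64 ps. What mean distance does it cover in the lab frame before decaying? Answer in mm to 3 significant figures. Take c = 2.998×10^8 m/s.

γ = 1/√(1 − 0.970²) = 4.1135
Dilated lifetime: Δt = γτ₀ = 4.1135 × 1.64 ps = 6.7461 ps
d = vΔt = 0.970c × 6.7461 ps = 2.9081×10^8 m/s × 6.7461×10^-12 s = 1.96 mm

d ≈ 1.96 mm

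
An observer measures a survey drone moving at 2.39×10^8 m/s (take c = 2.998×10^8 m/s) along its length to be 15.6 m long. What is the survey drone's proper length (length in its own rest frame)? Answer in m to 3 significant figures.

β = v/c = 2.39×10^8 / 2.998×10^8 = 0.79720
γ = 1/√(1 − 0.79720²) = 1.6564
L₀ = γL = 1.6564 × 15.6 = 25.8 m

L₀ ≈ 25.8 m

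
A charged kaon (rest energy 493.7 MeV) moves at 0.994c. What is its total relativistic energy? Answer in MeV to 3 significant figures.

E ≈ 4510 MeV

γ = 1/√(1 − 0.994²) = 9.1424
E = γm₀c² = 9.1424 × 493.7 MeV = 4510 MeV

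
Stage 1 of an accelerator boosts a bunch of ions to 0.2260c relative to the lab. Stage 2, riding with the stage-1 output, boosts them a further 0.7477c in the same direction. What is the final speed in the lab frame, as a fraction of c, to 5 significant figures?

u ≈ 0.83295c

Compose boost 2: (0.7477 + 0.2260)/(1 + 0.7477×0.2260) = 0.97370/1.168980 = 0.83295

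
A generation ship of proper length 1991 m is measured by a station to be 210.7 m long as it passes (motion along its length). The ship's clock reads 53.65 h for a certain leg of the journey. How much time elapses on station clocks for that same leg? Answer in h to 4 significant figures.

Δt ≈ 507.0 h

Length contraction ⇒ γ = L₀/L = 1991/210.7 = 9.44945
Time dilation: Δt = γτ₀ = 9.44945 × 53.65 h = 507.0 h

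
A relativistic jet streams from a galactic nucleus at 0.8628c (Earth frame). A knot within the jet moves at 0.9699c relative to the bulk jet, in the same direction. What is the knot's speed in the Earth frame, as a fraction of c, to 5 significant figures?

Relativistic velocity addition: u = (u' + v)/(1 + u'v/c²)
= (0.9699 + 0.8628)/(1 + 0.9699×0.8628) = 1.8327/1.836830 = 0.99775

u ≈ 0.99775c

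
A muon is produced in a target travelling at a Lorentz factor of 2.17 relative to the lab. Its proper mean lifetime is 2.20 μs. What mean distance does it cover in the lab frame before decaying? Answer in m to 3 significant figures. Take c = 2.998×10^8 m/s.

β = √(1 − 1/γ²) = √(1 − 1/2.17²) = 0.88749
Dilated lifetime: Δt = γτ₀ = 2.17 × 2.20 μs = 4.7740 μs
d = vΔt = 0.88749c × 4.7740 μs = 2.6607×10^8 m/s × 4.7740×10^-6 s = 1270 m

d ≈ 1270 m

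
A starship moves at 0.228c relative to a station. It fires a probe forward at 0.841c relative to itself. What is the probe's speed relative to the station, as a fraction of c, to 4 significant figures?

u ≈ 0.8970c

Relativistic velocity addition: u = (u' + v)/(1 + u'v/c²)
= (0.841 + 0.228)/(1 + 0.841×0.228) = 1.069/1.19175 = 0.8970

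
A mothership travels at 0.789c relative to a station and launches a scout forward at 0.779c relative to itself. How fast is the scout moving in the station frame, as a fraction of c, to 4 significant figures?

Compose boost 2: (0.779 + 0.789)/(1 + 0.779×0.789) = 1.568/1.61463 = 0.9711

u ≈ 0.9711c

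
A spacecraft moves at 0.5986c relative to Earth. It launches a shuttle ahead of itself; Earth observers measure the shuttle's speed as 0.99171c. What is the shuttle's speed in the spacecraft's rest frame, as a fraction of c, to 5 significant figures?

u' ≈ 0.96739c

Inverse velocity addition: u' = (u − v)/(1 − uv/c²)
= (0.99171 − 0.5986)/(1 − 0.99171×0.5986) = 0.39311/0.4063624 = 0.96739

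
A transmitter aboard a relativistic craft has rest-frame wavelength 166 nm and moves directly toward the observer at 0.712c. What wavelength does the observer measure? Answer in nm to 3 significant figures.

λ_obs ≈ 68.1 nm

Relativistic Doppler: λ_obs = λ_src √((1−β)/(1+β))
= 166 × √(0.28800/1.7120) = 166 × 0.41015 = 68.1 nm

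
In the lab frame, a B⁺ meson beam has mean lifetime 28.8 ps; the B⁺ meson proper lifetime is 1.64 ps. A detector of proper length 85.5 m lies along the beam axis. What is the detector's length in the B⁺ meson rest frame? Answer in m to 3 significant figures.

L ≈ 4.87 m

Time dilation ⇒ γ = Δt/τ₀ = 28.8/1.64 = 17.561
Length contraction: L = L₀/γ = 85.5/17.561 = 4.87 m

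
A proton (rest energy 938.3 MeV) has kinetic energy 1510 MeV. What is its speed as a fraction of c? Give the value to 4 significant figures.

γ = 1 + K/(m₀c²) = 1 + 1510/938.3 = 2.60929
β = √(1 − 1/γ²) = 0.9236

β ≈ 0.9236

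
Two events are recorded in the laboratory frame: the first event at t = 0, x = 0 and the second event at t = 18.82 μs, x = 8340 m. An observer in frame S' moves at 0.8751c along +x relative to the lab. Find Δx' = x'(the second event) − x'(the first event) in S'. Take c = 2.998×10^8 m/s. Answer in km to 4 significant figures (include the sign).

Δx' ≈ 7.031 km

γ = 1/√(1 − 0.8751²) = 2.06636
Δx' = γ(Δx − vΔt) = 2.06636 × (8340 m − 0.8751×(2.998×10^8 m/s)×18.82×10^-6 s)
= 2.06636 × (3402.48 m) = 7.031 km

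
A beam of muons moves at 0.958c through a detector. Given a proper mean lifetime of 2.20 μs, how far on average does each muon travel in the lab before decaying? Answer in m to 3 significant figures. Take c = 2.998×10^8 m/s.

γ = 1/√(1 − 0.958²) = 3.4871
Dilated lifetime: Δt = γτ₀ = 3.4871 × 2.20 μs = 7.6717 μs
d = vΔt = 0.958c × 7.6717 μs = 2.8721×10^8 m/s × 7.6717×10^-6 s = 2200 m

d ≈ 2200 m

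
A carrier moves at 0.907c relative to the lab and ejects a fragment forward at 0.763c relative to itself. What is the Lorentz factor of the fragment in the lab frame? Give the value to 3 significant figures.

u_lab = (0.763 + 0.907)/(1 + 0.763×0.907) = 1.670/1.69204 = 0.986974
γ = 1/√(1 − 0.986974²) = 6.22

γ ≈ 6.22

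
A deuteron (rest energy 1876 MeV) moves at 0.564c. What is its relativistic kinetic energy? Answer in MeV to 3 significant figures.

K ≈ 396 MeV

γ = 1/√(1 − 0.564²) = 1.2110
K = (γ − 1)m₀c² = (1.2110 − 1) × 1876 MeV = 0.21098 × 1876 MeV = 396 MeV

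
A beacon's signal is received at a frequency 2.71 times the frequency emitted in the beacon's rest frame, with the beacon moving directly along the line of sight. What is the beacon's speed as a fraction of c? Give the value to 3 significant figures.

f_obs/f_src = √((1+β)/(1−β)) = 2.71  ⇒  (1+β)/(1−β) = 7.3441
β = |1 − D²|/(1 + D²) = |1 − 7.3441|/(1 + 7.3441) = 0.760

β ≈ 0.760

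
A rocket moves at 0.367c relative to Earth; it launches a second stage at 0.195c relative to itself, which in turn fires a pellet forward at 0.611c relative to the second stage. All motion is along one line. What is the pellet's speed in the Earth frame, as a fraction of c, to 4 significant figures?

u ≈ 0.8599c

Compose boost 2: (0.195 + 0.367)/(1 + 0.195×0.367) = 0.5620/1.07157 = 0.524467
Compose boost 3: (0.611 + 0.524467)/(1 + 0.611×0.524467) = 1.13547/1.32045 = 0.8599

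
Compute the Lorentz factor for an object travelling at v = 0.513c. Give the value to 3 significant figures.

γ = 1/√(1 − β²) = 1/√(1 − 0.513²) = 1/√(0.73683) = 1.16

γ ≈ 1.16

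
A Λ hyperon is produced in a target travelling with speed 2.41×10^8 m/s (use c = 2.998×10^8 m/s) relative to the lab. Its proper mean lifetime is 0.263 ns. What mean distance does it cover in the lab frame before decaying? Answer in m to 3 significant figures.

d ≈ 0.107 m

β = v/c = 2.41×10^8 / 2.998×10^8 = 0.80387
γ = 1/√(1 − 0.80387²) = 1.6812
Dilated lifetime: Δt = γτ₀ = 1.6812 × 0.263 ns = 0.44216 ns
d = vΔt = 0.80387c × 0.44216 ns = 2.4100×10^8 m/s × 4.4216×10^-10 s = 0.107 m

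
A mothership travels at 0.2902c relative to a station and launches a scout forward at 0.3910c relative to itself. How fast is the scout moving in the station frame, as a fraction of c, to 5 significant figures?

Compose boost 2: (0.3910 + 0.2902)/(1 + 0.3910×0.2902) = 0.68120/1.113468 = 0.61178

u ≈ 0.61178c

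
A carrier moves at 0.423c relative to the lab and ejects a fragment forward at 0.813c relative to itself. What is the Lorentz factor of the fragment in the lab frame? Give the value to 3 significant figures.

u_lab = (0.813 + 0.423)/(1 + 0.813×0.423) = 1.236/1.34390 = 0.919712
γ = 1/√(1 − 0.919712²) = 2.55

γ ≈ 2.55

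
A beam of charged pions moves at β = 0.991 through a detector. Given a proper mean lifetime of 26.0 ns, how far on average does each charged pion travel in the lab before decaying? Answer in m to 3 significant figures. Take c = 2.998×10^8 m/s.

γ = 1/√(1 − 0.991²) = 7.4704
Dilated lifetime: Δt = γτ₀ = 7.4704 × 26.0 ns = 194.23 ns
d = vΔt = 0.991c × 194.23 ns = 2.9710×10^8 m/s × 1.9423×10^-7 s = 57.7 m

d ≈ 57.7 m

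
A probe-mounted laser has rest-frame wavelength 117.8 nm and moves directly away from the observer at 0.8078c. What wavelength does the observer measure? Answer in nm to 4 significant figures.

λ_obs ≈ 361.3 nm

Relativistic Doppler: λ_obs = λ_src √((1+β)/(1−β))
= 117.8 × √(1.80780/0.192200) = 117.8 × 3.06689 = 361.3 nm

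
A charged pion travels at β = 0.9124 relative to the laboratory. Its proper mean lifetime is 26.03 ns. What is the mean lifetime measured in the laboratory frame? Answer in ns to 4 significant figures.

γ = 1/√(1 − 0.9124²) = 2.44320
Time dilation: Δt = γτ₀ = 2.44320 × 26.03 ns = 63.60 ns

Δt ≈ 63.60 ns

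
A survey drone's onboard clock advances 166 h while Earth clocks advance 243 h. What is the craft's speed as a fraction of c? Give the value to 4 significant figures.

β ≈ 0.7303

γ = Δt/τ₀ = 243/166 = 1.46386
β = √(1 − 1/γ²) = √(1 − 1/1.46386²) = 0.7303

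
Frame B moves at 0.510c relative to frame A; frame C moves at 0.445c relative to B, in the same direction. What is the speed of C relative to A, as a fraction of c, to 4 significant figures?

u ≈ 0.7784c

Compose boost 2: (0.445 + 0.510)/(1 + 0.445×0.510) = 0.9550/1.22695 = 0.7784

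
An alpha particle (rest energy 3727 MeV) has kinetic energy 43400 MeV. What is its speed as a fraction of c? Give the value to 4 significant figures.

γ = 1 + K/(m₀c²) = 1 + 43400/3727 = 12.6448
β = √(1 − 1/γ²) = 0.9969

β ≈ 0.9969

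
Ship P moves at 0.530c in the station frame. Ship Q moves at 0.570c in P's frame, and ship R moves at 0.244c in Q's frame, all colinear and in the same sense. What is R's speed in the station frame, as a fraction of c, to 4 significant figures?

u ≈ 0.9027c

Compose boost 2: (0.570 + 0.530)/(1 + 0.570×0.530) = 1.100/1.30210 = 0.844789
Compose boost 3: (0.244 + 0.844789)/(1 + 0.244×0.844789) = 1.08879/1.20613 = 0.9027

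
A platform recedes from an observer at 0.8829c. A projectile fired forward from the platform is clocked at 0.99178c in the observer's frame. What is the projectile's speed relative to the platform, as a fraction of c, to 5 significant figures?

Inverse velocity addition: u' = (u − v)/(1 − uv/c²)
= (0.99178 − 0.8829)/(1 − 0.99178×0.8829) = 0.10888/0.1243574 = 0.87554

u' ≈ 0.87554c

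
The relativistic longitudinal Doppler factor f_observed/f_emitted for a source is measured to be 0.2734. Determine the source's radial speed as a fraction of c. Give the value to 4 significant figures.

f_obs/f_src = √((1−β)/(1+β)) = 0.2734  ⇒  (1−β)/(1+β) = 0.0747476
β = |1 − D²|/(1 + D²) = |1 − 0.0747476|/(1 + 0.0747476) = 0.8609

β ≈ 0.8609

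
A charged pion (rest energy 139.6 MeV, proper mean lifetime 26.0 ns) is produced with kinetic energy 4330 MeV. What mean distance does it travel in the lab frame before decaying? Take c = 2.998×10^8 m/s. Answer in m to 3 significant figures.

γ = 1 + K/(m₀c²) = 1 + 4330/139.6 = 32.017
β = √(1 − 1/γ²) = 0.99951
Dilated lifetime: γτ₀ = 32.017 × 26.0 ns = 832.45 ns
d = βc·γτ₀ = 0.99951 × (2.998×10^8 m/s) × 8.3245×10^-7 s = 249 m

d ≈ 249 m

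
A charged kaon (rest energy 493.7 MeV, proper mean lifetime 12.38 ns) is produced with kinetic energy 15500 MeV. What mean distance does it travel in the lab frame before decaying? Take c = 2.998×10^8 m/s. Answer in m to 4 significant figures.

d ≈ 120.2 m

γ = 1 + K/(m₀c²) = 1 + 15500/493.7 = 32.3956
β = √(1 − 1/γ²) = 0.999523
Dilated lifetime: γτ₀ = 32.3956 × 12.38 ns = 401.057 ns
d = βc·γτ₀ = 0.999523 × (2.998×10^8 m/s) × 4.01057×10^-7 s = 120.2 m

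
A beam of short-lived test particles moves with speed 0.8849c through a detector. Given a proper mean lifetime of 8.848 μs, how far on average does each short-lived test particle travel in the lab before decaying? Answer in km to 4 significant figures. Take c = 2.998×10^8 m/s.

d ≈ 5.040 km

γ = 1/√(1 − 0.8849²) = 2.14693
Dilated lifetime: Δt = γτ₀ = 2.14693 × 8.848 μs = 18.9960 μs
d = vΔt = 0.8849c × 18.9960 μs = 2.65293×10^8 m/s × 1.89960×10^-5 s = 5.040 km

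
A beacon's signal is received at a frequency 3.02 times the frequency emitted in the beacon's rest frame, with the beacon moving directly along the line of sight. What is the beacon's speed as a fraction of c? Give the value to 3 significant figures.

f_obs/f_src = √((1+β)/(1−β)) = 3.02  ⇒  (1+β)/(1−β) = 9.1204
β = |1 − D²|/(1 + D²) = |1 − 9.1204|/(1 + 9.1204) = 0.802

β ≈ 0.802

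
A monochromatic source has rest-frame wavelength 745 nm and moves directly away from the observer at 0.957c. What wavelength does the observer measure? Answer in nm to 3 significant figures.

Relativistic Doppler: λ_obs = λ_src √((1+β)/(1−β))
= 745 × √(1.9570/0.043000) = 745 × 6.7462 = 5030 nm

λ_obs ≈ 5030 nm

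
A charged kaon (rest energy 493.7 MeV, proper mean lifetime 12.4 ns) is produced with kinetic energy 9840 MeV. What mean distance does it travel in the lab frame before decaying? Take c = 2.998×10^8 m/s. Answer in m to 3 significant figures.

d ≈ 77.7 m

γ = 1 + K/(m₀c²) = 1 + 9840/493.7 = 20.931
β = √(1 − 1/γ²) = 0.99886
Dilated lifetime: γτ₀ = 20.931 × 12.4 ns = 259.55 ns
d = βc·γτ₀ = 0.99886 × (2.998×10^8 m/s) × 2.5955×10^-7 s = 77.7 m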